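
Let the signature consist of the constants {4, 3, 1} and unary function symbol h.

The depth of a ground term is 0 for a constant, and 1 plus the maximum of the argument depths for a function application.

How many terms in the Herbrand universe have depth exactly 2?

If N_k denotes the number of depth-≤k ground terms, the 3 constants give N_0 = 3, and each function symbol of arity r contributes N_{k-1}^r new terms at level k: N_k = 3 + N_{k-1}.
N_0 = 3
N_1 = 3 + 3 = 6
N_2 = 3 + 6 = 9
Terms of depth exactly 2: N_2 − N_1 = 9 − 6 = 3.

3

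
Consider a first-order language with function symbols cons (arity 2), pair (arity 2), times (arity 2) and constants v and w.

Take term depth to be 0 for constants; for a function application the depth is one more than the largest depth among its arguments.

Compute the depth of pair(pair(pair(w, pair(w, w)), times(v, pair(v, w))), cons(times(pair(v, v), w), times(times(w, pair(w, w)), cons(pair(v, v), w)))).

5

depth(pair(w, w)) = 1 + max(0, 0) = 1
depth(pair(w, pair(w, w))) = 1 + max(0, 1) = 2
depth(pair(v, w)) = 1 + max(0, 0) = 1
depth(times(v, pair(v, w))) = 1 + max(0, 1) = 2
depth(pair(pair(w, pair(w, w)), times(v, pair(v, w)))) = 1 + max(2, 2) = 3
depth(pair(v, v)) = 1 + max(0, 0) = 1
depth(times(pair(v, v), w)) = 1 + max(1, 0) = 2
depth(times(w, pair(w, w))) = 1 + max(0, 1) = 2
depth(cons(pair(v, v), w)) = 1 + max(1, 0) = 2
depth(times(times(w, pair(w, w)), cons(pair(v, v), w))) = 1 + max(2, 2) = 3
depth(cons(times(pair(v, v), w), times(times(w, pair(w, w)), cons(pair(v, v), w)))) = 1 + max(2, 3) = 4
depth(pair(pair(pair(w, pair(w, w)), times(v, pair(v, w))), cons(times(pair(v, v), w), times(times(w, pair(w, w)), cons(pair(v, v), w))))) = 1 + max(3, 4) = 5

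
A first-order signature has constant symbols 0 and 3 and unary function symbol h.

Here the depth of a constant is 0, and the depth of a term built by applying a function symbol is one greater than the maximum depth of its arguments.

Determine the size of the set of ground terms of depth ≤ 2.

6

Let N_k count ground terms of depth at most k. Each non-constant term of depth ≤ k is some function symbol applied to depth-≤(k−1) arguments, giving N_k = 2 + N_{k-1}.
N_0 = 2
N_1 = 2 + 2 = 4
N_2 = 2 + 4 = 6
Explicitly: 0, 3, h(0), h(3), h(h(0)), h(h(3)).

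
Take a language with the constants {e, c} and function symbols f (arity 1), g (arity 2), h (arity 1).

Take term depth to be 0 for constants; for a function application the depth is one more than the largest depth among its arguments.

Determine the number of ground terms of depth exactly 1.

8

Let N_k = |{terms of depth ≤ k}|. Then N_0 = 2 and N_k = 2 + N_{k-1} + N_{k-1}^2 + N_{k-1} for k ≥ 1 (one summand per function symbol, arity giving the exponent).
N_0 = 2
N_1 = 2 + 2 + 2^2 + 2 = 10
Terms of depth exactly 1: N_1 − N_0 = 10 − 2 = 8.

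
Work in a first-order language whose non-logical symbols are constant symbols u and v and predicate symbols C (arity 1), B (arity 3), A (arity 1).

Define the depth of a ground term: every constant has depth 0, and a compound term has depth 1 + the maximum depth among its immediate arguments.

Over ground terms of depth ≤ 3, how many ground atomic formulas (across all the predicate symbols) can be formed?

First count ground terms of depth ≤ 3.
With no function symbols every ground term is a constant, so there are exactly 2 ground terms at every depth bound.
N_0 = 2
N_1 = 2
N_2 = 2
N_3 = 2
So |H| = 2.
Each predicate of arity r yields |H|^r ground atoms (one per choice of an r-tuple from H):
  C: 2;  B: 2^3 = 8;  A: 2
Total ground atoms: 2 + 8 + 2 = 12.

12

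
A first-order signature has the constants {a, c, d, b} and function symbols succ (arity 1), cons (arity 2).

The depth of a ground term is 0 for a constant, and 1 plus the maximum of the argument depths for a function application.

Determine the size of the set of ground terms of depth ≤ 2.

604

If N_k denotes the number of depth-≤k ground terms, the 4 constants give N_0 = 4, and each function symbol of arity r contributes N_{k-1}^r new terms at level k: N_k = 4 + N_{k-1} + N_{k-1}^2.
N_0 = 4
N_1 = 4 + 4 + 4^2 = 24
N_2 = 4 + 24 + 24^2 = 604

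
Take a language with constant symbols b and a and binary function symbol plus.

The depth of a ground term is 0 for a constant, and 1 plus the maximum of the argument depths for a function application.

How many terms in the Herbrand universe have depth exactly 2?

If N_k denotes the number of depth-≤k ground terms, the 2 constants give N_0 = 2, and each function symbol of arity r contributes N_{k-1}^r new terms at level k: N_k = 2 + N_{k-1}^2.
N_0 = 2
N_1 = 2 + 2^2 = 6
N_2 = 2 + 6^2 = 38
Terms of depth exactly 2: N_2 − N_1 = 38 − 6 = 32.

32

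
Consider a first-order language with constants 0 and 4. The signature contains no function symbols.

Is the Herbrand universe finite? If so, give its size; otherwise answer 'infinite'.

2

There are no function symbols, so every ground term is one of the 2 constants.
The Herbrand universe is {0, 4}, which is finite with 2 elements.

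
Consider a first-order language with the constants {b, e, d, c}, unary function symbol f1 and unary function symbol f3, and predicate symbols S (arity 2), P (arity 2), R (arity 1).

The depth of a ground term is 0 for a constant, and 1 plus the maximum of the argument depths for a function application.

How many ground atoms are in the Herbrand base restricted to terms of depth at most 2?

1596

First count ground terms of depth ≤ 2.
Let N_k count ground terms of depth at most k. Each non-constant term of depth ≤ k is some function symbol applied to depth-≤(k−1) arguments, giving N_k = 4 + N_{k-1} + N_{k-1}.
N_0 = 4
N_1 = 4 + 4 + 4 = 12
N_2 = 4 + 12 + 12 = 28
So |H| = 28.
Each predicate of arity r yields |H|^r ground atoms (one per choice of an r-tuple from H):
  S: 28^2 = 784;  P: 28^2 = 784;  R: 28
Total ground atoms: 784 + 784 + 28 = 1596.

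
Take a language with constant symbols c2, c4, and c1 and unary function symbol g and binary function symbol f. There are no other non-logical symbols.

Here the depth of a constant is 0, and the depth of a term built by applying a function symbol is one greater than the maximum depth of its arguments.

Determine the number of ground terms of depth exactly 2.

Let N_k = |{terms of depth ≤ k}|. Then N_0 = 3 and N_k = 3 + N_{k-1} + N_{k-1}^2 for k ≥ 1 (one summand per function symbol, arity giving the exponent).
N_0 = 3
N_1 = 3 + 3 + 3^2 = 15
N_2 = 3 + 15 + 15^2 = 243
Terms of depth exactly 2: N_2 − N_1 = 243 − 15 = 228.

228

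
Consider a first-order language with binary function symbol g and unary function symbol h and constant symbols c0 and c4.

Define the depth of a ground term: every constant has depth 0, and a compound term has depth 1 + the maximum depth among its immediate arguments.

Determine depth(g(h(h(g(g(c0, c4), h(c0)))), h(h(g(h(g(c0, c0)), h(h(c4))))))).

depth(g(c0, c4)) = 1 + max(0, 0) = 1
depth(h(c0)) = 1 + depth(c0) = 1 + 0 = 1
depth(g(g(c0, c4), h(c0))) = 1 + max(1, 1) = 2
depth(h(g(g(c0, c4), h(c0)))) = 1 + depth(g(g(c0, c4), h(c0))) = 1 + 2 = 3
depth(h(h(g(g(c0, c4), h(c0))))) = 1 + depth(h(g(g(c0, c4), h(c0)))) = 1 + 3 = 4
depth(g(c0, c0)) = 1 + max(0, 0) = 1
depth(h(g(c0, c0))) = 1 + depth(g(c0, c0)) = 1 + 1 = 2
depth(h(c4)) = 1 + depth(c4) = 1 + 0 = 1
depth(h(h(c4))) = 1 + depth(h(c4)) = 1 + 1 = 2
depth(g(h(g(c0, c0)), h(h(c4)))) = 1 + max(2, 2) = 3
depth(h(g(h(g(c0, c0)), h(h(c4))))) = 1 + depth(g(h(g(c0, c0)), h(h(c4)))) = 1 + 3 = 4
depth(h(h(g(h(g(c0, c0)), h(h(c4)))))) = 1 + depth(h(g(h(g(c0, c0)), h(h(c4))))) = 1 + 4 = 5
depth(g(h(h(g(g(c0, c4), h(c0)))), h(h(g(h(g(c0, c0)), h(h(c4))))))) = 1 + max(4, 5) = 6

6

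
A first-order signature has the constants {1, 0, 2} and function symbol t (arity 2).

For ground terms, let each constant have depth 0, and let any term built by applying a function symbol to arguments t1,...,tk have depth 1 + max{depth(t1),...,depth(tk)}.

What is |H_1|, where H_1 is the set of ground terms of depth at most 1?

Write N_k for the number of ground terms of depth ≤ k. A term of depth ≤ k is either a constant or a function symbol applied to arguments of depth ≤ k−1, so N_k = 3 + N_{k-1}^2.
N_0 = 3
N_1 = 3 + 3^2 = 12

12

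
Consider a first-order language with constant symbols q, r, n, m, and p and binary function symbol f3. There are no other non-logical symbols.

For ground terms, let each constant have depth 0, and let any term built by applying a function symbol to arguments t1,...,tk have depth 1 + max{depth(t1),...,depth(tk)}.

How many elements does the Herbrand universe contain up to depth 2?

905

Let N_k = |{terms of depth ≤ k}|. Then N_0 = 5 and N_k = 5 + N_{k-1}^2 for k ≥ 1 (one summand per function symbol, arity giving the exponent).
N_0 = 5
N_1 = 5 + 5^2 = 30
N_2 = 5 + 30^2 = 905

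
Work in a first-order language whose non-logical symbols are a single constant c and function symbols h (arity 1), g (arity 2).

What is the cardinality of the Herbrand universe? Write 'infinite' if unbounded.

infinite

The signature has at least one function symbol (h, arity 1) and at least one constant (c).
Iterating h gives infinitely many distinct ground terms: c, h(c), h(h(c)), ...
So the Herbrand universe is infinite.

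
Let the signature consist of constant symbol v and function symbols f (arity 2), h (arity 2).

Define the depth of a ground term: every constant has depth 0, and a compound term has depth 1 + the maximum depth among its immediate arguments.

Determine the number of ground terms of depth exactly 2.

Count level by level. With function symbols f/2, h/2, the terms of depth ≤ k are the 1 constant together with each function applied to depth-≤(k−1) tuples, so N_k = 1 + N_{k-1}^2 + N_{k-1}^2.
N_0 = 1
N_1 = 1 + 1^2 + 1^2 = 3
N_2 = 1 + 3^2 + 3^2 = 19
Terms of depth exactly 2: N_2 − N_1 = 19 − 3 = 16.

16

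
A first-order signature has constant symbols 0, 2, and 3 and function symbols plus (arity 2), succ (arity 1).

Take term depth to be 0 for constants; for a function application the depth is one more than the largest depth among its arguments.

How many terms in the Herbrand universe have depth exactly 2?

Write N_k for the number of ground terms of depth ≤ k. A term of depth ≤ k is either a constant or a function symbol applied to arguments of depth ≤ k−1, so N_k = 3 + N_{k-1}^2 + N_{k-1}.
N_0 = 3
N_1 = 3 + 3^2 + 3 = 15
N_2 = 3 + 15^2 + 15 = 243
Terms of depth exactly 2: N_2 − N_1 = 243 − 15 = 228.

228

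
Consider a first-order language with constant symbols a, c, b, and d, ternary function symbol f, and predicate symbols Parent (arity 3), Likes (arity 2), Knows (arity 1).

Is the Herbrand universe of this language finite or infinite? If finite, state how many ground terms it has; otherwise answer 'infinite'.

The signature has at least one function symbol (f, arity 3) and at least one constant (a).
Iterating f gives infinitely many distinct ground terms: a, f(a, a, a), f(f(a, a, a), f(a, a, a), f(a, a, a)), ...
So the Herbrand universe is infinite.

infinite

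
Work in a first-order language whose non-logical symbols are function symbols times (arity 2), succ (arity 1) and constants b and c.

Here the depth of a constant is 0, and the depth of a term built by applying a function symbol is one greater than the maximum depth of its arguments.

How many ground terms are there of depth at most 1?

8

Let N_k count ground terms of depth at most k. Each non-constant term of depth ≤ k is some function symbol applied to depth-≤(k−1) arguments, giving N_k = 2 + N_{k-1}^2 + N_{k-1}.
N_0 = 2
N_1 = 2 + 2^2 + 2 = 8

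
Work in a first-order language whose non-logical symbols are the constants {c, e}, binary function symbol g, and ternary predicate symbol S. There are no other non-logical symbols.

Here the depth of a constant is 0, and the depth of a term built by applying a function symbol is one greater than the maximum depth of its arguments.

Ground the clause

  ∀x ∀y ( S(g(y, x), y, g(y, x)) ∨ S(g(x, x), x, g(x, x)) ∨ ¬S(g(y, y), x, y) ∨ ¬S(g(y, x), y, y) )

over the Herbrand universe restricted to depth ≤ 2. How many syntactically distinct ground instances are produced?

1444

Ground terms of depth ≤ 2:
  Let N_k = |{terms of depth ≤ k}|. Then N_0 = 2 and N_k = 2 + N_{k-1}^2 for k ≥ 1 (one summand per function symbol, arity giving the exponent).
  N_0 = 2
  N_1 = 2 + 2^2 = 6
  N_2 = 2 + 6^2 = 38
So there are 38 ground terms available for substitution.
The clause has 2 distinct variables (x, y), each appearing in the body. In the free term algebra distinct substitutions yield syntactically distinct ground instances.
Number of ground instances = 38^2 = 1444.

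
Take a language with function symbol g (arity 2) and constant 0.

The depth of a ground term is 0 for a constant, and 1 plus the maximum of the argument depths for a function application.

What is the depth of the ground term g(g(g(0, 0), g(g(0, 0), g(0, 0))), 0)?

4

depth(g(0, 0)) = 1 + max(0, 0) = 1
depth(g(g(0, 0), g(0, 0))) = 1 + max(1, 1) = 2
depth(g(g(0, 0), g(g(0, 0), g(0, 0)))) = 1 + max(1, 2) = 3
depth(g(g(g(0, 0), g(g(0, 0), g(0, 0))), 0)) = 1 + max(3, 0) = 4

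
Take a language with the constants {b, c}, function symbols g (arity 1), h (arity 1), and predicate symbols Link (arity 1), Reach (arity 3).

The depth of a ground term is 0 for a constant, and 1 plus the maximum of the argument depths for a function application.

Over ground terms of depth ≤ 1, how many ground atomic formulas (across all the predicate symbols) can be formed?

First count ground terms of depth ≤ 1.
Let N_k count ground terms of depth at most k. Each non-constant term of depth ≤ k is some function symbol applied to depth-≤(k−1) arguments, giving N_k = 2 + N_{k-1} + N_{k-1}.
N_0 = 2
N_1 = 2 + 2 + 2 = 6
So |H| = 6.
For each predicate symbol, the number of ground atoms is |H| raised to its arity; summing:
  Link: 6;  Reach: 6^3 = 216
Total ground atoms: 6 + 216 = 222.

222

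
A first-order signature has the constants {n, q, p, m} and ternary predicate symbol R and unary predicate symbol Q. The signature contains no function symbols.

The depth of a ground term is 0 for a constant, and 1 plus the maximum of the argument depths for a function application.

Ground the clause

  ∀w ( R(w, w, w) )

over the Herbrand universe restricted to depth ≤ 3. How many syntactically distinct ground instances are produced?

Ground terms of depth ≤ 3:
  With no function symbols every ground term is a constant, so there are exactly 4 ground terms at every depth bound.
  N_0 = 4
  N_1 = 4
  N_2 = 4
  N_3 = 4
  Explicitly: n, q, p, m.
So there are 4 ground terms available for substitution.
The variable w ranges independently over the available ground terms, and distinct assignments produce distinct instances.
Number of ground instances = 4.

4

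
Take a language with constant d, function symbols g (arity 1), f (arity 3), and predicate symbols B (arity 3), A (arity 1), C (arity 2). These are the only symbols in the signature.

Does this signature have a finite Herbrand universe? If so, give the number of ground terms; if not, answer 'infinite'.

infinite

The signature has at least one function symbol (g, arity 1) and at least one constant (d).
Iterating g gives infinitely many distinct ground terms: d, g(d), g(g(d)), ...
So the Herbrand universe is infinite.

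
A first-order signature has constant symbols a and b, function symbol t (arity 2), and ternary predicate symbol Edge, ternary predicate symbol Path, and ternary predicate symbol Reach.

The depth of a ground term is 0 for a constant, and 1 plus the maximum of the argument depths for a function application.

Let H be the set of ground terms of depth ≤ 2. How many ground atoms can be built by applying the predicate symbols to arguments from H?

First count ground terms of depth ≤ 2.
Let N_k = |{terms of depth ≤ k}|. Then N_0 = 2 and N_k = 2 + N_{k-1}^2 for k ≥ 1 (one summand per function symbol, arity giving the exponent).
N_0 = 2
N_1 = 2 + 2^2 = 6
N_2 = 2 + 6^2 = 38
So |H| = 38.
A ground atom is a predicate applied to a tuple of terms from H, so the count is the sum over predicates of |H|^arity:
  Edge: 38^3 = 54872;  Path: 38^3 = 54872;  Reach: 38^3 = 54872
Total ground atoms: 54872 + 54872 + 54872 = 164616.

164616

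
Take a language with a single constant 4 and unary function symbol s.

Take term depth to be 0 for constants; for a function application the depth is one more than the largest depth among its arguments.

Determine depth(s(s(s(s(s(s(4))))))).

6

depth(s(4)) = 1 + depth(4) = 1 + 0 = 1
depth(s(s(4))) = 1 + depth(s(4)) = 1 + 1 = 2
depth(s(s(s(4)))) = 1 + depth(s(s(4))) = 1 + 2 = 3
depth(s(s(s(s(4))))) = 1 + depth(s(s(s(4)))) = 1 + 3 = 4
depth(s(s(s(s(s(4)))))) = 1 + depth(s(s(s(s(4))))) = 1 + 4 = 5
depth(s(s(s(s(s(s(4))))))) = 1 + depth(s(s(s(s(s(4)))))) = 1 + 5 = 6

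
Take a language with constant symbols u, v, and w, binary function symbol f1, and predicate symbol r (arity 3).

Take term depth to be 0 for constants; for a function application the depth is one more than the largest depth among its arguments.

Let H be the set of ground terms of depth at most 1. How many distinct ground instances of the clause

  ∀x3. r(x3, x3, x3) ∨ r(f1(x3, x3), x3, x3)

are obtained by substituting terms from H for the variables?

12

Ground terms of depth ≤ 1:
  Let N_k count ground terms of depth at most k. Each non-constant term of depth ≤ k is some function symbol applied to depth-≤(k−1) arguments, giving N_k = 3 + N_{k-1}^2.
  N_0 = 3
  N_1 = 3 + 3^2 = 12
  Explicitly: u, v, w, f1(u, u), f1(u, v), f1(u, w), f1(v, u), f1(v, v), f1(v, w), f1(w, u), f1(w, v), f1(w, w).
So there are 12 ground terms available for substitution.
The body mentions the single quantified variable x3; since ground terms form a free algebra, no two substitutions collapse to the same formula.
Number of ground instances = 12.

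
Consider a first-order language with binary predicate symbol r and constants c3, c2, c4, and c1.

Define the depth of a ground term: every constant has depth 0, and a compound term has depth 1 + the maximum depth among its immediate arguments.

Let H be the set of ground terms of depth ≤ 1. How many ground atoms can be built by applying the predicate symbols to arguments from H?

16

First count ground terms of depth ≤ 1.
With no function symbols every ground term is a constant, so there are exactly 4 ground terms at every depth bound.
N_0 = 4
N_1 = 4
Explicitly: c3, c2, c4, c1.
So |H| = 4.
Ground atoms are formed by filling each argument slot of a predicate with a term from H, so an r-ary predicate gives |H|^r atoms:
  r: 4^2 = 16
Total ground atoms: 16.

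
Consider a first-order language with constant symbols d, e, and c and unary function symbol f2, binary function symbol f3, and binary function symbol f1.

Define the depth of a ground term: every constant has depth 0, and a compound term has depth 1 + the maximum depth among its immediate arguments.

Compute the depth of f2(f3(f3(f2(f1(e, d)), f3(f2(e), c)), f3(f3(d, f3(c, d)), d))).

depth(f1(e, d)) = 1 + max(0, 0) = 1
depth(f2(f1(e, d))) = 1 + depth(f1(e, d)) = 1 + 1 = 2
depth(f2(e)) = 1 + depth(e) = 1 + 0 = 1
depth(f3(f2(e), c)) = 1 + max(1, 0) = 2
depth(f3(f2(f1(e, d)), f3(f2(e), c))) = 1 + max(2, 2) = 3
depth(f3(c, d)) = 1 + max(0, 0) = 1
depth(f3(d, f3(c, d))) = 1 + max(0, 1) = 2
depth(f3(f3(d, f3(c, d)), d)) = 1 + max(2, 0) = 3
depth(f3(f3(f2(f1(e, d)), f3(f2(e), c)), f3(f3(d, f3(c, d)), d))) = 1 + max(3, 3) = 4
depth(f2(f3(f3(f2(f1(e, d)), f3(f2(e), c)), f3(f3(d, f3(c, d)), d)))) = 1 + depth(f3(f3(f2(f1(e, d)), f3(f2(e), c)), f3(f3(d, f3(c, d)), d))) = 1 + 4 = 5

5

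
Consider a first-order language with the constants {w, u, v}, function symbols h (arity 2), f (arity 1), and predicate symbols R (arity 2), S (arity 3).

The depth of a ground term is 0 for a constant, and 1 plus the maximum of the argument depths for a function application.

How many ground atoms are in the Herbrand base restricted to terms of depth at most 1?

3600

First count ground terms of depth ≤ 1.
Let N_k count ground terms of depth at most k. Each non-constant term of depth ≤ k is some function symbol applied to depth-≤(k−1) arguments, giving N_k = 3 + N_{k-1}^2 + N_{k-1}.
N_0 = 3
N_1 = 3 + 3^2 + 3 = 15
So |H| = 15.
Ground atoms are formed by filling each argument slot of a predicate with a term from H, so an r-ary predicate gives |H|^r atoms:
  R: 15^2 = 225;  S: 15^3 = 3375
Total ground atoms: 225 + 3375 = 3600.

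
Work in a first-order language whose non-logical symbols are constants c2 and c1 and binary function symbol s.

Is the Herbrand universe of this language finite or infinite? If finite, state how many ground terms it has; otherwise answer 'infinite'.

The signature has at least one function symbol (s, arity 2) and at least one constant (c2).
Iterating s gives infinitely many distinct ground terms: c2, s(c2, c2), s(s(c2, c2), s(c2, c2)), ...
So the Herbrand universe is infinite.

infinite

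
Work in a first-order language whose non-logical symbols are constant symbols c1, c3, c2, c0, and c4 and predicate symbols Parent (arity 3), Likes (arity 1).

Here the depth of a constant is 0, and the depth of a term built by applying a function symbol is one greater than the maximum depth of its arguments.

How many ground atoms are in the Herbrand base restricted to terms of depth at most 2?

First count ground terms of depth ≤ 2.
With no function symbols every ground term is a constant, so there are exactly 5 ground terms at every depth bound.
N_0 = 5
N_1 = 5
N_2 = 5
Explicitly: c1, c3, c2, c0, c4.
So |H| = 5.
Each predicate of arity r yields |H|^r ground atoms (one per choice of an r-tuple from H):
  Parent: 5^3 = 125;  Likes: 5
Total ground atoms: 125 + 5 = 130.

130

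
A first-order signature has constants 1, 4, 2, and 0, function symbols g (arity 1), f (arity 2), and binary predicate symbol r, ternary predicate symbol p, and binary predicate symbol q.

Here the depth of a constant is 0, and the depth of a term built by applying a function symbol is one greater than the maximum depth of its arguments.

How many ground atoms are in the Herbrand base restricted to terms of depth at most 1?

14976

First count ground terms of depth ≤ 1.
Write N_k for the number of ground terms of depth ≤ k. A term of depth ≤ k is either a constant or a function symbol applied to arguments of depth ≤ k−1, so N_k = 4 + N_{k-1} + N_{k-1}^2.
N_0 = 4
N_1 = 4 + 4 + 4^2 = 24
So |H| = 24.
Each predicate of arity r yields |H|^r ground atoms (one per choice of an r-tuple from H):
  r: 24^2 = 576;  p: 24^3 = 13824;  q: 24^2 = 576
Total ground atoms: 576 + 13824 + 576 = 14976.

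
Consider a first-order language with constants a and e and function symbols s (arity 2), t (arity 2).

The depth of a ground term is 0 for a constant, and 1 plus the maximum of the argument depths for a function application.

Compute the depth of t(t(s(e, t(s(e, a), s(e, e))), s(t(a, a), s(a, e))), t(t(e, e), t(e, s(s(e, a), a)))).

depth(s(e, a)) = 1 + max(0, 0) = 1
depth(s(e, e)) = 1 + max(0, 0) = 1
depth(t(s(e, a), s(e, e))) = 1 + max(1, 1) = 2
depth(s(e, t(s(e, a), s(e, e)))) = 1 + max(0, 2) = 3
depth(t(a, a)) = 1 + max(0, 0) = 1
depth(s(a, e)) = 1 + max(0, 0) = 1
depth(s(t(a, a), s(a, e))) = 1 + max(1, 1) = 2
depth(t(s(e, t(s(e, a), s(e, e))), s(t(a, a), s(a, e)))) = 1 + max(3, 2) = 4
depth(t(e, e)) = 1 + max(0, 0) = 1
depth(s(s(e, a), a)) = 1 + max(1, 0) = 2
depth(t(e, s(s(e, a), a))) = 1 + max(0, 2) = 3
depth(t(t(e, e), t(e, s(s(e, a), a)))) = 1 + max(1, 3) = 4
depth(t(t(s(e, t(s(e, a), s(e, e))), s(t(a, a), s(a, e))), t(t(e, e), t(e, s(s(e, a), a))))) = 1 + max(4, 4) = 5

5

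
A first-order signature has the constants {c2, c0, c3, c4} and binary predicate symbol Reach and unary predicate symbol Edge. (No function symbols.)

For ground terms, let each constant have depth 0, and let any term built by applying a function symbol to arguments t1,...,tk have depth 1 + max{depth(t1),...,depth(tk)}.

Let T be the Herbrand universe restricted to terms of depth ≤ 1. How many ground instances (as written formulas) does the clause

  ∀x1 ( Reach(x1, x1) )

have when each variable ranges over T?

4

Ground terms of depth ≤ 1:
  With no function symbols every ground term is a constant, so there are exactly 4 ground terms at every depth bound.
  N_0 = 4
  N_1 = 4
  Explicitly: c2, c0, c3, c4.
So there are 4 ground terms available for substitution.
The variable x1 ranges independently over the available ground terms, and distinct assignments produce distinct instances.
Number of ground instances = 4.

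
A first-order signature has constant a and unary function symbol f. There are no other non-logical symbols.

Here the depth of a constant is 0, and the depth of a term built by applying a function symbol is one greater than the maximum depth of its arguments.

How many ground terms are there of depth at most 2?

3

Let N_k = |{terms of depth ≤ k}|. Then N_0 = 1 and N_k = 1 + N_{k-1} for k ≥ 1 (one summand per function symbol, arity giving the exponent).
N_0 = 1
N_1 = 1 + 1 = 2
N_2 = 1 + 2 = 3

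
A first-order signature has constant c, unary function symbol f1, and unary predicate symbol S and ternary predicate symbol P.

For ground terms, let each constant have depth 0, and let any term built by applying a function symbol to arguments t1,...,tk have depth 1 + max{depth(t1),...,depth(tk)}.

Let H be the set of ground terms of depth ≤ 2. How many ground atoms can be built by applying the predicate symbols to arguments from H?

First count ground terms of depth ≤ 2.
Write N_k for the number of ground terms of depth ≤ k. A term of depth ≤ k is either a constant or a function symbol applied to arguments of depth ≤ k−1, so N_k = 1 + N_{k-1}.
N_0 = 1
N_1 = 1 + 1 = 2
N_2 = 1 + 2 = 3
Explicitly: c, f1(c), f1(f1(c)).
So |H| = 3.
Each predicate of arity r yields |H|^r ground atoms (one per choice of an r-tuple from H):
  S: 3;  P: 3^3 = 27
Total ground atoms: 3 + 27 = 30.

30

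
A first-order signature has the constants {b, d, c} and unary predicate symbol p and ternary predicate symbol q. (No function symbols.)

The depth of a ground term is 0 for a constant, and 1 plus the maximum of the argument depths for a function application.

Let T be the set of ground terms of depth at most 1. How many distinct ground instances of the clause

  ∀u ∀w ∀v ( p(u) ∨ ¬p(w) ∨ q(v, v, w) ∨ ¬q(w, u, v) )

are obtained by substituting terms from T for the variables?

Ground terms of depth ≤ 1:
  With no function symbols every ground term is a constant, so there are exactly 3 ground terms at every depth bound.
  N_0 = 3
  N_1 = 3
  Explicitly: b, d, c.
So there are 3 ground terms available for substitution.
There are 3 variables to instantiate (u, w, v), each occurring in at least one literal, so different choices give different ground instances.
Number of ground instances = 3^3 = 27.

27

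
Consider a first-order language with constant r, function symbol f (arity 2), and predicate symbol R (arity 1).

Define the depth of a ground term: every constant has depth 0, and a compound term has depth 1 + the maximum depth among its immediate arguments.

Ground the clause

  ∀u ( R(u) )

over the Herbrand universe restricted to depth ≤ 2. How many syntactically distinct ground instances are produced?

5

Ground terms of depth ≤ 2:
  If N_k denotes the number of depth-≤k ground terms, the 1 constant gives N_0 = 1, and each function symbol of arity r contributes N_{k-1}^r new terms at level k: N_k = 1 + N_{k-1}^2.
  N_0 = 1
  N_1 = 1 + 1^2 = 2
  N_2 = 1 + 2^2 = 5
  Explicitly: r, f(r, r), f(r, f(r, r)), f(f(r, r), r), f(f(r, r), f(r, r)).
So there are 5 ground terms available for substitution.
The variable u ranges independently over the available ground terms, and distinct assignments produce distinct instances.
Number of ground instances = 5.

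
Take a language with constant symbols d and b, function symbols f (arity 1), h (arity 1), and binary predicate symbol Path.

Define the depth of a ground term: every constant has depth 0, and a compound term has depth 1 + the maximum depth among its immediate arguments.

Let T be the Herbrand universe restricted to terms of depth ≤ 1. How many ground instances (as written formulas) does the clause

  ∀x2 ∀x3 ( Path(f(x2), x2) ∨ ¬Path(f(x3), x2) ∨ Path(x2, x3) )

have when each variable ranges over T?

Ground terms of depth ≤ 1:
  Let N_k count ground terms of depth at most k. Each non-constant term of depth ≤ k is some function symbol applied to depth-≤(k−1) arguments, giving N_k = 2 + N_{k-1} + N_{k-1}.
  N_0 = 2
  N_1 = 2 + 2 + 2 = 6
  Explicitly: d, b, f(d), f(b), h(d), h(b).
So there are 6 ground terms available for substitution.
The clause has 2 distinct variables (x2, x3), each appearing in the body. In the free term algebra distinct substitutions yield syntactically distinct ground instances.
Number of ground instances = 6^2 = 36.

36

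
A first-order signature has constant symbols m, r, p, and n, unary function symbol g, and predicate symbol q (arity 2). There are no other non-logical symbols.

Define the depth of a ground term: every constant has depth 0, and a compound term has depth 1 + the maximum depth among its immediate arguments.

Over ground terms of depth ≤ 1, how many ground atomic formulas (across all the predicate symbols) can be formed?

First count ground terms of depth ≤ 1.
Let N_k = |{terms of depth ≤ k}|. Then N_0 = 4 and N_k = 4 + N_{k-1} for k ≥ 1 (one summand per function symbol, arity giving the exponent).
N_0 = 4
N_1 = 4 + 4 = 8
Explicitly: m, r, p, n, g(m), g(r), g(p), g(n).
So |H| = 8.
A ground atom is a predicate applied to a tuple of terms from H, so the count is the sum over predicates of |H|^arity:
  q: 8^2 = 64
Total ground atoms: 64.

64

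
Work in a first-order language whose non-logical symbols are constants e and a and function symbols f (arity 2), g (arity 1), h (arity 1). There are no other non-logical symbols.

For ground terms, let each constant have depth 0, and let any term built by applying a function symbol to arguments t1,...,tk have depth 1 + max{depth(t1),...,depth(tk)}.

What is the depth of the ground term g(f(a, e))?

depth(f(a, e)) = 1 + max(0, 0) = 1
depth(g(f(a, e))) = 1 + depth(f(a, e)) = 1 + 1 = 2

2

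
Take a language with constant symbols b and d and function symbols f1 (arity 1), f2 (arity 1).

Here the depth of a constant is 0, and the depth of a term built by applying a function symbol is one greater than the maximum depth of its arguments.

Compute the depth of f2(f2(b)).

2

depth(f2(b)) = 1 + depth(b) = 1 + 0 = 1
depth(f2(f2(b))) = 1 + depth(f2(b)) = 1 + 1 = 2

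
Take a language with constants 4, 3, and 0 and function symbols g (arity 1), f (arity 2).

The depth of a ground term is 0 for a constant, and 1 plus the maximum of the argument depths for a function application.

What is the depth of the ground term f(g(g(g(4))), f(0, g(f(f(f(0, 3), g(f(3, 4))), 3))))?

depth(g(4)) = 1 + depth(4) = 1 + 0 = 1
depth(g(g(4))) = 1 + depth(g(4)) = 1 + 1 = 2
depth(g(g(g(4)))) = 1 + depth(g(g(4))) = 1 + 2 = 3
depth(f(0, 3)) = 1 + max(0, 0) = 1
depth(f(3, 4)) = 1 + max(0, 0) = 1
depth(g(f(3, 4))) = 1 + depth(f(3, 4)) = 1 + 1 = 2
depth(f(f(0, 3), g(f(3, 4)))) = 1 + max(1, 2) = 3
depth(f(f(f(0, 3), g(f(3, 4))), 3)) = 1 + max(3, 0) = 4
depth(g(f(f(f(0, 3), g(f(3, 4))), 3))) = 1 + depth(f(f(f(0, 3), g(f(3, 4))), 3)) = 1 + 4 = 5
depth(f(0, g(f(f(f(0, 3), g(f(3, 4))), 3)))) = 1 + max(0, 5) = 6
depth(f(g(g(g(4))), f(0, g(f(f(f(0, 3), g(f(3, 4))), 3))))) = 1 + max(3, 6) = 7

7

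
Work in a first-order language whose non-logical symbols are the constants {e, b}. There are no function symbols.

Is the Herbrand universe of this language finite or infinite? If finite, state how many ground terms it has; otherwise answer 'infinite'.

There are no function symbols, so every ground term is one of the 2 constants.
The Herbrand universe is {e, b}, which is finite with 2 elements.

2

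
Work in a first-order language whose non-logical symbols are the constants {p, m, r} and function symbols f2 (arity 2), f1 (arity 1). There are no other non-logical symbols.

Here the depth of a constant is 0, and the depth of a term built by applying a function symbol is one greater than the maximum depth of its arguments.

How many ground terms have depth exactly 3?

59052

If N_k denotes the number of depth-≤k ground terms, the 3 constants give N_0 = 3, and each function symbol of arity r contributes N_{k-1}^r new terms at level k: N_k = 3 + N_{k-1}^2 + N_{k-1}.
N_0 = 3
N_1 = 3 + 3^2 + 3 = 15
N_2 = 3 + 15^2 + 15 = 243
N_3 = 3 + 243^2 + 243 = 59295
Terms of depth exactly 3: N_3 − N_2 = 59295 − 243 = 59052.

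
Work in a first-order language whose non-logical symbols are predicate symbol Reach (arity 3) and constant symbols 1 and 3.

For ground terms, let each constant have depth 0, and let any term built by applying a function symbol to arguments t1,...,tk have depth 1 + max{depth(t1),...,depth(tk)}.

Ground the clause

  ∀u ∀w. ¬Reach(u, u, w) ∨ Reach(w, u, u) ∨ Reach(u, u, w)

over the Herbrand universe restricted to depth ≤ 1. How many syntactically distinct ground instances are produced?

4

Ground terms of depth ≤ 1:
  With no function symbols every ground term is a constant, so there are exactly 2 ground terms at every depth bound.
  N_0 = 2
  N_1 = 2
So there are 2 ground terms available for substitution.
Each of u, w ranges independently over the available ground terms, and distinct assignments produce distinct instances.
Number of ground instances = 2^2 = 4.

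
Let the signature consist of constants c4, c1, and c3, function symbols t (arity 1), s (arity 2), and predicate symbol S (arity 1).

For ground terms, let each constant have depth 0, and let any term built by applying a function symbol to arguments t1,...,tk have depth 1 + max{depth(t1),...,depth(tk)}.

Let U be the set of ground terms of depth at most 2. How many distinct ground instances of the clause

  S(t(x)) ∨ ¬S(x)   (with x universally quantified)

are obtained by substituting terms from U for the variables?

Ground terms of depth ≤ 2:
  Count level by level. With function symbols t/1, s/2, the terms of depth ≤ k are the 3 constants together with each function applied to depth-≤(k−1) tuples, so N_k = 3 + N_{k-1} + N_{k-1}^2.
  N_0 = 3
  N_1 = 3 + 3 + 3^2 = 15
  N_2 = 3 + 15 + 15^2 = 243
So there are 243 ground terms available for substitution.
The clause has 1 distinct variable (x), which appears in the body. In the free term algebra distinct substitutions yield syntactically distinct ground instances.
Number of ground instances = 243.

243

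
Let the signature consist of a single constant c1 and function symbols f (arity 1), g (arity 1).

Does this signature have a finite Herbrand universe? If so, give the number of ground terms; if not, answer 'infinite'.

infinite

The signature has at least one function symbol (f, arity 1) and at least one constant (c1).
Iterating f gives infinitely many distinct ground terms: c1, f(c1), f(f(c1)), ...
So the Herbrand universe is infinite.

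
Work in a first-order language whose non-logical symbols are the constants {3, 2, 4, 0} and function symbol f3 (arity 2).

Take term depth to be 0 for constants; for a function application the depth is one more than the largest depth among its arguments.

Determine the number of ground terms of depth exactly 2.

384

Let N_k count ground terms of depth at most k. Each non-constant term of depth ≤ k is some function symbol applied to depth-≤(k−1) arguments, giving N_k = 4 + N_{k-1}^2.
N_0 = 4
N_1 = 4 + 4^2 = 20
N_2 = 4 + 20^2 = 404
Terms of depth exactly 2: N_2 − N_1 = 404 − 20 = 384.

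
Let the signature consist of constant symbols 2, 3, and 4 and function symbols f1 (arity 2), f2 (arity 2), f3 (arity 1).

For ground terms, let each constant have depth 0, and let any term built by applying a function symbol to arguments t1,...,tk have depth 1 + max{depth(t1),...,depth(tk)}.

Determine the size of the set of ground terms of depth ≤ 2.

1179

Let N_k count ground terms of depth at most k. Each non-constant term of depth ≤ k is some function symbol applied to depth-≤(k−1) arguments, giving N_k = 3 + N_{k-1}^2 + N_{k-1}^2 + N_{k-1}.
N_0 = 3
N_1 = 3 + 3^2 + 3^2 + 3 = 24
N_2 = 3 + 24^2 + 24^2 + 24 = 1179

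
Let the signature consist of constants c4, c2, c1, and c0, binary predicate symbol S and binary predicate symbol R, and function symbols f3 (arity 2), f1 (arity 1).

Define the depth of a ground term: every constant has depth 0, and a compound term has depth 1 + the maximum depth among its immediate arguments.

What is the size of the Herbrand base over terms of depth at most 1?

First count ground terms of depth ≤ 1.
Let N_k count ground terms of depth at most k. Each non-constant term of depth ≤ k is some function symbol applied to depth-≤(k−1) arguments, giving N_k = 4 + N_{k-1}^2 + N_{k-1}.
N_0 = 4
N_1 = 4 + 4^2 + 4 = 24
So |H| = 24.
A ground atom is a predicate applied to a tuple of terms from H, so the count is the sum over predicates of |H|^arity:
  S: 24^2 = 576;  R: 24^2 = 576
Total ground atoms: 576 + 576 = 1152.

1152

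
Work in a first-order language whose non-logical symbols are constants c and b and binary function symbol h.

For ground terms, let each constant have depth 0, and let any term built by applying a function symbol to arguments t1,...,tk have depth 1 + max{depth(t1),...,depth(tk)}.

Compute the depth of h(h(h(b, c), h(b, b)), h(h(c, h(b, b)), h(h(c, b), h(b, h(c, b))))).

depth(h(b, c)) = 1 + max(0, 0) = 1
depth(h(b, b)) = 1 + max(0, 0) = 1
depth(h(h(b, c), h(b, b))) = 1 + max(1, 1) = 2
depth(h(c, h(b, b))) = 1 + max(0, 1) = 2
depth(h(c, b)) = 1 + max(0, 0) = 1
depth(h(b, h(c, b))) = 1 + max(0, 1) = 2
depth(h(h(c, b), h(b, h(c, b)))) = 1 + max(1, 2) = 3
depth(h(h(c, h(b, b)), h(h(c, b), h(b, h(c, b))))) = 1 + max(2, 3) = 4
depth(h(h(h(b, c), h(b, b)), h(h(c, h(b, b)), h(h(c, b), h(b, h(c, b)))))) = 1 + max(2, 4) = 5

5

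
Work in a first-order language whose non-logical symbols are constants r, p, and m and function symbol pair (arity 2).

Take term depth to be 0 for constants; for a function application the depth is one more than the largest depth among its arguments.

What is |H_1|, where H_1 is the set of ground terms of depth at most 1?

12

Let N_k = |{terms of depth ≤ k}|. Then N_0 = 3 and N_k = 3 + N_{k-1}^2 for k ≥ 1 (one summand per function symbol, arity giving the exponent).
N_0 = 3
N_1 = 3 + 3^2 = 12
Explicitly: r, p, m, pair(r, r), pair(r, p), pair(r, m), pair(p, r), pair(p, p), pair(p, m), pair(m, r), pair(m, p), pair(m, m).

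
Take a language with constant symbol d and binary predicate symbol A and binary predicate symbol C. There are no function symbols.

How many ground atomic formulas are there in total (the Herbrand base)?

With no function symbols, the Herbrand universe is just the 1 constant.
Ground atoms per predicate: A: 1^2 = 1, C: 1^2 = 1.
Herbrand base size = 1 + 1 = 2.

2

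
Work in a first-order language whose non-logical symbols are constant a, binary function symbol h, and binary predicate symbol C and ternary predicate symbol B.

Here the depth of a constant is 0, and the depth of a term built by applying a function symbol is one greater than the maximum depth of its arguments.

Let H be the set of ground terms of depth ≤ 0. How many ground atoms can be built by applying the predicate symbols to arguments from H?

First count ground terms of depth ≤ 0.
Let N_k = |{terms of depth ≤ k}|. Then N_0 = 1 and N_k = 1 + N_{k-1}^2 for k ≥ 1 (one summand per function symbol, arity giving the exponent).
N_0 = 1
Explicitly: a.
So |H| = 1.
A ground atom is a predicate applied to a tuple of terms from H, so the count is the sum over predicates of |H|^arity:
  C: 1^2 = 1;  B: 1^3 = 1
Total ground atoms: 1 + 1 = 2.

2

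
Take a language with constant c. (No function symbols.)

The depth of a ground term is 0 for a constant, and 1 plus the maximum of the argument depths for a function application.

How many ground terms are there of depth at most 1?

With no function symbols every ground term is a constant, so there is exactly 1 ground term at every depth bound.
N_0 = 1
N_1 = 1
Explicitly: c.

1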